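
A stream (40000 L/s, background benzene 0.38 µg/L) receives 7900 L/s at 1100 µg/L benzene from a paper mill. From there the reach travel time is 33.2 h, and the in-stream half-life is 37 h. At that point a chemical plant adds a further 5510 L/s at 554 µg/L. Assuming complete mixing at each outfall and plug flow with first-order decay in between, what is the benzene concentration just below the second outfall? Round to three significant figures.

145 µg/L

Mixed concentration C = ΣQC/ΣQ = (40000·0.3800 + 7900·1100) / 47900 = 8705000/47900 = 181.7 µg/L; combined flow 47900 L/s.
Half-life 37 h → k = ln 2 / 37 = 0.01873 h⁻¹ = 0.4496 d⁻¹.
Applying C = C₀e^(−kt): 181.7 × 0.5369 = 97.57 µg/L.
Second outfall: C = (47900·97.57 + 5510·554.0)/53410 = 144.7 µg/L.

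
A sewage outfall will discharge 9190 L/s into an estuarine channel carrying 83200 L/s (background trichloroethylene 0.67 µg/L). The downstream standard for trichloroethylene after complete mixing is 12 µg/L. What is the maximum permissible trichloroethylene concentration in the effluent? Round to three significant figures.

At the limit, (Qr·Cr + Qe·Cₑ)/(Qr + Qe) = 12:
Cₑ = (92390·12 − 83200·0.6700) / 9190 = 114.6 µg/L.

115 µg/L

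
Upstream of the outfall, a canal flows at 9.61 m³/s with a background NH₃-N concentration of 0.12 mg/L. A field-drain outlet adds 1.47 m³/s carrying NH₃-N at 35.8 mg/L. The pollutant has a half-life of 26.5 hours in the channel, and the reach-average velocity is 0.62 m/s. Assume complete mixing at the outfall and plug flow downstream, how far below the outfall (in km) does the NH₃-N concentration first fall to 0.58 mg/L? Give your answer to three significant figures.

Conservation of mass: C = (9.610·0.1200 + 1.470·35.80) / 11.08 = 53.78/11.08 = 4.854 mg/L.
Half-life 26.5 h → k = ln 2 / 26.5 = 0.02616 h⁻¹ = 0.6278 d⁻¹.
Set 4.854·exp(−k·t) = 0.58 → t = ln(4.854/0.58)/k = 292400 s = 81.22 h.
Distance = v·t = 0.62·292400 = 181300 m = 181.3 km.

181 km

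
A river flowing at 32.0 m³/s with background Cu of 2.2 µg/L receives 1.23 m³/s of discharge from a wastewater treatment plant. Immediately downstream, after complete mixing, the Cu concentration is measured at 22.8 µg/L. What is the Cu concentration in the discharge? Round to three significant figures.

559 µg/L

Mass balance: 32.00·2.200 + 1.230·Cₑ = 33.23·22.80
→ Cₑ = (33.23·22.80 − 32.00·2.200) / 1.230 = 558.7 µg/L.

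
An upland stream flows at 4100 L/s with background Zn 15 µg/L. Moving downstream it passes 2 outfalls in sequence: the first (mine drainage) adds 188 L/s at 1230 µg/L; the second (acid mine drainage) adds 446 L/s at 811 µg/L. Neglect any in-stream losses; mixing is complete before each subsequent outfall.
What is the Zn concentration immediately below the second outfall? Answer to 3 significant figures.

After outfall 1: Q = 4100 + 188.0 = 4288 L/s; C = (4100·15.00 + 188.0·1230)/4288 = 68.27 µg/L.
After outfall 2: Q = 4288 + 446.0 = 4734 L/s; C = (4288·68.27 + 446.0·811.0)/4734 = 138.2 µg/L.

138 µg/L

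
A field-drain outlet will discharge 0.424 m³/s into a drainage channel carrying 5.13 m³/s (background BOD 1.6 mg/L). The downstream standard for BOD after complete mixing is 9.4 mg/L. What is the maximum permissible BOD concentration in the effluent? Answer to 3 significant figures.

104 mg/L

At the limit, (Qr·Cr + Qe·Cₑ)/(Qr + Qe) = 9.4:
Cₑ = (5.554·9.4 − 5.130·1.600) / 0.4240 = 103.8 mg/L.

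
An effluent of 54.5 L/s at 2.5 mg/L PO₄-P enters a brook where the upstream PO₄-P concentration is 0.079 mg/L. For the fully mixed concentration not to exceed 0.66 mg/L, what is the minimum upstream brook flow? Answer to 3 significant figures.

173 L/s

Set C_mix = 0.66: (Q·0.07900 + 54.50·2.500) / (Q + 54.50) = 0.66
→ Q = 54.50·(2.500 − 0.66)/(0.66 − 0.07900) = 172.6 L/s.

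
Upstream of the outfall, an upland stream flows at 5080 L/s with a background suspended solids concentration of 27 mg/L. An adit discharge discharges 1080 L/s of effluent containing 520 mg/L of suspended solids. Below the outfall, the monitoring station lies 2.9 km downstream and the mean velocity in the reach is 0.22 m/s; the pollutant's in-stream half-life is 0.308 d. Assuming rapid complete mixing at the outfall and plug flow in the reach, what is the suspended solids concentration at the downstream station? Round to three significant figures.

Mass balance: C = (5080·27.00 + 1080·520.0) / 6160 = 698800/6160 = 113.4 mg/L.
Travel time t = 2.9·1000 / 0.22 = 13180 s = 3.662 h.
Half-life 0.308 d → k = ln 2 / 0.308 = 2.250 d⁻¹.
Decay over the reach: 113.4·exp(−kt) = 113.4·0.7094 = 80.47 mg/L.

80.5 mg/L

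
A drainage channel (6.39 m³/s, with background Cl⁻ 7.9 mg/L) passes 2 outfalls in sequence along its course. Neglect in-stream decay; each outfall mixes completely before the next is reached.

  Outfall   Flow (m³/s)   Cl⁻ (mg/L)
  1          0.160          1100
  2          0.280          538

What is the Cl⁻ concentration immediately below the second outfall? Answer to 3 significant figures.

55.2 mg/L

Below outfall 1: Q → 6.550 m³/s, C = (6.390·7.900 + 0.1600·1100)/6.550 = 34.58 mg/L.
Below outfall 2: Q → 6.830 m³/s, C = (6.550·34.58 + 0.2800·538.0)/6.830 = 55.22 mg/L.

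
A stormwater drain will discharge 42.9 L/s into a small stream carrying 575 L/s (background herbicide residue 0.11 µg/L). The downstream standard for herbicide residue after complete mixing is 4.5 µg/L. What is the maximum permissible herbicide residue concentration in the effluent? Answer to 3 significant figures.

At the limit, (Qr·Cr + Qe·Cₑ)/(Qr + Qe) = 4.5:
Cₑ = (617.9·4.5 − 575.0·0.1100) / 42.90 = 63.34 µg/L.

63.3 µg/L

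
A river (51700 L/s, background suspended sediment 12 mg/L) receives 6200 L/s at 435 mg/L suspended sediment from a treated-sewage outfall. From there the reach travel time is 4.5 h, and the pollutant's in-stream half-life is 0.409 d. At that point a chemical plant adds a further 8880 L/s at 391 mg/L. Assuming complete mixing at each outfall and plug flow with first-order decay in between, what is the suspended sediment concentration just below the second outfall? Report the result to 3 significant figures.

88.1 mg/L

After mixing, C = (51700·12.00 + 6200·435.0) / 57900 = 3317000/57900 = 57.30 mg/L; combined flow 57900 L/s.
Half-life 0.409 d → k = ln 2 / 0.409 = 1.695 d⁻¹.
Applying C = C₀e^(−kt): 57.30 × 0.7278 = 41.70 mg/L.
At the second outfall, C = (57900·41.70 + 8880·391.0) / (57900 + 8880) = 88.15 mg/L.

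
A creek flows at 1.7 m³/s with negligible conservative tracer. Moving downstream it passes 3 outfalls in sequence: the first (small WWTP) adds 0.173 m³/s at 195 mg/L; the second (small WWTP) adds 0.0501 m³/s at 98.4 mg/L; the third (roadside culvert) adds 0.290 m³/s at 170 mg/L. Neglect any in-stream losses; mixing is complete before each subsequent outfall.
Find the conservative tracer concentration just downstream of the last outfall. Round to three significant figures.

39.7 mg/L

After outfall 1: Q = 1.700 + 0.1730 = 1.873 m³/s; C = (1.700·0 + 0.1730·195.0)/1.873 = 18.01 mg/L.
After outfall 2: Q = 1.873 + 0.05010 = 1.923 m³/s; C = (1.873·18.01 + 0.05010·98.40)/1.923 = 20.11 mg/L.
After outfall 3: Q = 1.923 + 0.2900 = 2.213 m³/s; C = (1.923·20.11 + 0.2900·170.0)/2.213 = 39.75 mg/L.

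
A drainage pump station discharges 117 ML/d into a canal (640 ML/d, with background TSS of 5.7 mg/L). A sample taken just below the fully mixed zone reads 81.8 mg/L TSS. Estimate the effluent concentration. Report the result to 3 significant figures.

498 mg/L

Mass balance: 640.0·5.700 + 117.0·Cₑ = 757.0·81.80
→ Cₑ = (757.0·81.80 − 640.0·5.700) / 117.0 = 498.1 mg/L.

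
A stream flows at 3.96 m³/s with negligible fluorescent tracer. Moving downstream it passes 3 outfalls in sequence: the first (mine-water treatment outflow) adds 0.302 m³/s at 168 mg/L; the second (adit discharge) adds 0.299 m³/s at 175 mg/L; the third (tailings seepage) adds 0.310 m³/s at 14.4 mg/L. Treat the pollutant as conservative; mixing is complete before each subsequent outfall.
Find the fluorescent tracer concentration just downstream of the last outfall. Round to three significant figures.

22.1 mg/L

Outfall 1: combined Q = 4.262 m³/s; C = (3.960·0 + 0.3020·168.0)/4.262 = 11.90 mg/L.
Outfall 2: combined Q = 4.561 m³/s; C = (4.262·11.90 + 0.2990·175.0)/4.561 = 22.60 mg/L.
Outfall 3: combined Q = 4.871 m³/s; C = (4.561·22.60 + 0.3100·14.40)/4.871 = 22.07 mg/L.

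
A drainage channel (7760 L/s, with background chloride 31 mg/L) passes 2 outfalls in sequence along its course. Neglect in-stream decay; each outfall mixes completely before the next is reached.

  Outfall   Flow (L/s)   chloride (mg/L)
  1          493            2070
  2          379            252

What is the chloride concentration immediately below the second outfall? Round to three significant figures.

157 mg/L

Below outfall 1: Q → 8253 L/s, C = (7760·31.00 + 493.0·2070)/8253 = 152.8 mg/L.
Below outfall 2: Q → 8632 L/s, C = (8253·152.8 + 379.0·252.0)/8632 = 157.2 mg/L.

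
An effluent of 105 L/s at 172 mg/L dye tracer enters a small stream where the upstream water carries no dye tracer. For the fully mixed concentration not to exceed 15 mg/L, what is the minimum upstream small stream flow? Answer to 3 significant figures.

Set C_mix = 15: (Q·0 + 105.0·172.0) / (Q + 105.0) = 15
→ Q = 105.0·(172.0 − 15)/(15 − 0) = 1099 L/s.

1100 L/s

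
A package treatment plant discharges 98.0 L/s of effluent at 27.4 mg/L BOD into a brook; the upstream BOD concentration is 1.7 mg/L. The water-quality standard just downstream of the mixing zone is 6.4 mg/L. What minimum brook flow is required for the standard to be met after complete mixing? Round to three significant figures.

Set C_mix = 6.4: (Q·1.700 + 98.00·27.40) / (Q + 98.00) = 6.4
→ Q = 98.00·(27.40 − 6.4)/(6.4 − 1.700) = 437.9 L/s.

438 L/s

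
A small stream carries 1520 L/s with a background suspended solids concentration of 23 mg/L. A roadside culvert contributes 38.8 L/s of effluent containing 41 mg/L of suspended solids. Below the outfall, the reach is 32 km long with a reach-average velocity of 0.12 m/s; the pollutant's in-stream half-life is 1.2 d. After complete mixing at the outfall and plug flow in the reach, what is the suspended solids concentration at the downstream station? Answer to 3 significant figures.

3.94 mg/L

Conservation of mass: C = (1520·23.00 + 38.80·41.00) / 1559 = 36550/1559 = 23.45 mg/L.
Travel time t = 32·1000 / 0.12 = 266700 s = 74.07 h.
Half-life 1.2 d → k = ln 2 / 1.2 = 0.5776 d⁻¹.
Decay over the reach: 23.45·exp(−kt) = 23.45·0.1682 = 3.943 mg/L.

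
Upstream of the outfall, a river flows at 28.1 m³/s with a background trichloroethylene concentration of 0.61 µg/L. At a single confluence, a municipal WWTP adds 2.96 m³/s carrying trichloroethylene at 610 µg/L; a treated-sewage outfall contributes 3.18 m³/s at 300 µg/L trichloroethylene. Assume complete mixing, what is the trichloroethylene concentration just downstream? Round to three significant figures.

81.1 µg/L

After mixing, C = (28.10·0.6100 + 2.960·610.0 + 3.180·300.0) / 34.24 = 2777/34.24 = 81.10 µg/L.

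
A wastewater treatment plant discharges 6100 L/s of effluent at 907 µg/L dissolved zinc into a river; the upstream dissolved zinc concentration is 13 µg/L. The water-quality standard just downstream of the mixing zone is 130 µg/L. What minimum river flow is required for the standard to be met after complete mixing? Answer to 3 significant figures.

40500 L/s

Set C_mix = 130: (Q·13.00 + 6100·907.0) / (Q + 6100) = 130
→ Q = 6100·(907.0 − 130)/(130 − 13.00) = 40510 L/s.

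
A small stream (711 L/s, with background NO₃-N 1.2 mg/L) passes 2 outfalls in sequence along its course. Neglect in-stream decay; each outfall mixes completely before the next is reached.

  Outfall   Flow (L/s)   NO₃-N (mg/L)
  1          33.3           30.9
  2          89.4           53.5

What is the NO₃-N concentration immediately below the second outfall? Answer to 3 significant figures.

7.99 mg/L

Outfall 1: combined Q = 744.3 L/s; C = (711.0·1.200 + 33.30·30.90)/744.3 = 2.529 mg/L.
Outfall 2: combined Q = 833.7 L/s; C = (744.3·2.529 + 89.40·53.50)/833.7 = 7.995 mg/L.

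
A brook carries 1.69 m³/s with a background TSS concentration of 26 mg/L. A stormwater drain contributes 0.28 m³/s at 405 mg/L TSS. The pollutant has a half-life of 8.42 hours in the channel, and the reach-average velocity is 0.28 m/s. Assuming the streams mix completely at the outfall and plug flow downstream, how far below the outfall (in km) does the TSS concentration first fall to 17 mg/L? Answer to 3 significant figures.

18.9 km

Flow-weighted average: C = (1.690·26.00 + 0.2800·405.0) / 1.970 = 157.3/1.970 = 79.87 mg/L.
Half-life 8.42 h → k = ln 2 / 8.42 = 0.08232 h⁻¹ = 1.976 d⁻¹.
Set 79.87·exp(−k·t) = 17 → t = ln(79.87/17)/k = 67660 s = 18.79 h.
Distance = v·t = 0.28·67660 = 18940 m = 18.94 km.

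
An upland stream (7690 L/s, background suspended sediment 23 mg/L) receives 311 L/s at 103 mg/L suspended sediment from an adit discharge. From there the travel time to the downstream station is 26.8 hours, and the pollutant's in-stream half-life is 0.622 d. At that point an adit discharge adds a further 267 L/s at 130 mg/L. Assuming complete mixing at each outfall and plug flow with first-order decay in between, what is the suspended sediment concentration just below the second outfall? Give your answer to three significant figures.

11.5 mg/L

Mixed concentration C = ΣQC/ΣQ = (7690·23.00 + 311.0·103.0) / 8001 = 208900/8001 = 26.11 mg/L; combined flow 8001 L/s.
Half-life 0.622 d → k = ln 2 / 0.622 = 1.114 d⁻¹.
Applying C = C₀e^(−kt): 26.11 × 0.2881 = 7.523 mg/L.
Second outfall: C = (8001·7.523 + 267.0·130.0)/8268 = 11.48 mg/L.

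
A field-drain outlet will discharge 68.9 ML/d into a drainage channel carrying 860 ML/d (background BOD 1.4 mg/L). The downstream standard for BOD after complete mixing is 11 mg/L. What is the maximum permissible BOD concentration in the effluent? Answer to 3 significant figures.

131 mg/L

At the limit, (Qr·Cr + Qe·Cₑ)/(Qr + Qe) = 11:
Cₑ = (928.9·11 − 860.0·1.400) / 68.90 = 130.8 mg/L.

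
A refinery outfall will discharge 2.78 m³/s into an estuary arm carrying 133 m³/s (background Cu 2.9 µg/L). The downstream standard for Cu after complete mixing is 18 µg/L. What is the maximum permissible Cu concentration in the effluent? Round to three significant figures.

740 µg/L

At the limit, (Qr·Cr + Qe·Cₑ)/(Qr + Qe) = 18:
Cₑ = (135.8·18 − 133.0·2.900) / 2.780 = 740.4 µg/L.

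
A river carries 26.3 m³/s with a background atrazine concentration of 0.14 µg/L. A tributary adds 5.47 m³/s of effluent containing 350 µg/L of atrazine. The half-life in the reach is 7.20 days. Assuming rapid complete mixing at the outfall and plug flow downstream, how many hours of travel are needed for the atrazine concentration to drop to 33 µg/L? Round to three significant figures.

151 h

After mixing, C = (26.30·0.1400 + 5.470·350.0) / 31.77 = 1918/31.77 = 60.38 µg/L.
Half-life 7.20 d → k = ln 2 / 7.20 = 0.09627 d⁻¹.
60.38·exp(−k·t) = 33 → t = ln(60.38/33)/k = 542200 s = 150.6 h.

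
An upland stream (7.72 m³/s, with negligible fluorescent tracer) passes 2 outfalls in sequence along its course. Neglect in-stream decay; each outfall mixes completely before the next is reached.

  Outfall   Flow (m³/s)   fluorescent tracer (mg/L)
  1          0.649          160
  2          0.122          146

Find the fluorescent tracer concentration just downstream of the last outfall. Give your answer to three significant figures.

14.3 mg/L

Below outfall 1: Q → 8.369 m³/s, C = (7.720·0 + 0.6490·160.0)/8.369 = 12.41 mg/L.
Below outfall 2: Q → 8.491 m³/s, C = (8.369·12.41 + 0.1220·146.0)/8.491 = 14.33 mg/L.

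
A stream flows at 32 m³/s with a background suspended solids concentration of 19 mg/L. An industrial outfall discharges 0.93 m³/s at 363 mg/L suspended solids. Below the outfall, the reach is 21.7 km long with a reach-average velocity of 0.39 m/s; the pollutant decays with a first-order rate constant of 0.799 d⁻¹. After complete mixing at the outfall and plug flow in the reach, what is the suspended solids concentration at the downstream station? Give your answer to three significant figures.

Mixed concentration C = ΣQC/ΣQ = (32.00·19.00 + 0.9300·363.0) / 32.93 = 945.6/32.93 = 28.72 mg/L.
Travel time t = 21.7·1000 / 0.39 = 55640 s = 15.46 h.
After decay, C = 28.72 × e^(−kt) = 28.72 × 0.5978 = 17.17 mg/L.

17.2 mg/L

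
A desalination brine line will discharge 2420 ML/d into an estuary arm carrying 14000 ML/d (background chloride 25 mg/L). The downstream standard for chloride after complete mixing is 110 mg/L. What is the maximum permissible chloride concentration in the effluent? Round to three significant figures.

602 mg/L

At the limit, (Qr·Cr + Qe·Cₑ)/(Qr + Qe) = 110:
Cₑ = (16420·110 − 14000·25.00) / 2420 = 601.7 mg/L.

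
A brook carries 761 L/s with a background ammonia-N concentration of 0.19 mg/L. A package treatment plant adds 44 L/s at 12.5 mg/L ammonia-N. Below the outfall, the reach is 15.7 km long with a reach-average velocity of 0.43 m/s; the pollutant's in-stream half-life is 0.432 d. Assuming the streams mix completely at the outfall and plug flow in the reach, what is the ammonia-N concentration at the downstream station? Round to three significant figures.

0.438 mg/L

Conservation of mass: C = (761.0·0.1900 + 44.00·12.50) / 805.0 = 694.6/805.0 = 0.8628 mg/L.
Travel time t = 15.7·1000 / 0.43 = 36510 s = 10.14 h.
Half-life 0.432 d → k = ln 2 / 0.432 = 1.605 d⁻¹.
First-order decay: C = 0.8628·exp(−k·t) = 0.8628·0.5076 = 0.4380 mg/L.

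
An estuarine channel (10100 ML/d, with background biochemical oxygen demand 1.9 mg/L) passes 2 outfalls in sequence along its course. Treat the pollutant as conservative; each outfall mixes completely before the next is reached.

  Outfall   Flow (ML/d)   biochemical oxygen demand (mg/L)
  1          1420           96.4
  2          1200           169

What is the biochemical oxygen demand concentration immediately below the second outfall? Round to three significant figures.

Below outfall 1: Q → 11520 ML/d, C = (10100·1.900 + 1420·96.40)/11520 = 13.55 mg/L.
Below outfall 2: Q → 12720 ML/d, C = (11520·13.55 + 1200·169.0)/12720 = 28.21 mg/L.

28.2 mg/L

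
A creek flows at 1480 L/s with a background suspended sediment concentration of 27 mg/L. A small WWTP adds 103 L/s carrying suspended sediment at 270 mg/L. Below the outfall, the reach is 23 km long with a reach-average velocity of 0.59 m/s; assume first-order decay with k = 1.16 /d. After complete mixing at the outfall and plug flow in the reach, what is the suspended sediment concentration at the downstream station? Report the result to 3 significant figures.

25.4 mg/L

After mixing, C = (1480·27.00 + 103.0·270.0) / 1583 = 67770/1583 = 42.81 mg/L.
Travel time t = 23·1000 / 0.59 = 38980 s = 10.83 h.
Decay over the reach: 42.81·exp(−kt) = 42.81·0.5925 = 25.37 mg/L.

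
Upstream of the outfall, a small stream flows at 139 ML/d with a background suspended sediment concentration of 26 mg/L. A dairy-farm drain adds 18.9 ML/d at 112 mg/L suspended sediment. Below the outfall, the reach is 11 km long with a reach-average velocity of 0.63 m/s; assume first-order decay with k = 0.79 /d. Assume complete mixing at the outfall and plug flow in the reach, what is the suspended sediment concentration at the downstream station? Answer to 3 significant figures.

Mass balance: C = (139.0·26.00 + 18.90·112.0) / 157.9 = 5731/157.9 = 36.29 mg/L.
Travel time t = 11·1000 / 0.63 = 17460 s = 4.850 h.
Applying C = C₀e^(−kt): 36.29 × 0.8524 = 30.94 mg/L.

30.9 mg/L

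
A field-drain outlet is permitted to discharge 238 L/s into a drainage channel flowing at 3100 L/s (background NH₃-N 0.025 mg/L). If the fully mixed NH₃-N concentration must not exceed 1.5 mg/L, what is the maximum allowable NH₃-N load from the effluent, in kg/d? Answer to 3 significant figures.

426 kg/d

Mass balance at the limit: 3100·0.02500 + 238.0·Cₑ = 3338·1.5 → Cₑ = 20.71 mg/L.
238.0 L/s = 0.2380 m³/s. Load = 0.2380 m³/s × 20.71 g/m³ × 86 400 s/d = 425.9 kg/d.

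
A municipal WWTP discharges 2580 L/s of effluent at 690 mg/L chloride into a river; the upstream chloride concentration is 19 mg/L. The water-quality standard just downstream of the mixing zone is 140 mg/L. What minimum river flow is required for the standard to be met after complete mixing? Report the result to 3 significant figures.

Set C_mix = 140: (Q·19.00 + 2580·690.0) / (Q + 2580) = 140
→ Q = 2580·(690.0 − 140)/(140 − 19.00) = 11730 L/s.

11700 L/s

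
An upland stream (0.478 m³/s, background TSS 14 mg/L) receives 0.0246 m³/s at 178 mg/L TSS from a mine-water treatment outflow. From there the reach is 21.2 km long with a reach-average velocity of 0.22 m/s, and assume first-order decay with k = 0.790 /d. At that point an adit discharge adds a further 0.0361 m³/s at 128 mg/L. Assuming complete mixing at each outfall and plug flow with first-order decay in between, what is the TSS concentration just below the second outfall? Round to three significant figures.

Mass balance: C = (0.4780·14.00 + 0.02460·178.0) / 0.5026 = 11.07/0.5026 = 22.03 mg/L; combined flow 0.5026 m³/s.
Travel time t = 21.2·1000 / 0.22 = 96360 s = 26.77 h.
Applying C = C₀e^(−kt): 22.03 × 0.4143 = 9.126 mg/L.
Second outfall: C = (0.5026·9.126 + 0.03610·128.0)/0.5387 = 17.09 mg/L.

17.1 mg/L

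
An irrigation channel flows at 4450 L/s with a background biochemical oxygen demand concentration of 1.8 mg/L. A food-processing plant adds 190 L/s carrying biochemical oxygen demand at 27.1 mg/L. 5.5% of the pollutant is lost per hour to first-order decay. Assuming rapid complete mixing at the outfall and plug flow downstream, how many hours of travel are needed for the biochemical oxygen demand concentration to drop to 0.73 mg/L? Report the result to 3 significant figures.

24.0 h

Mass balance: C = (4450·1.800 + 190.0·27.10) / 4640 = 13160/4640 = 2.836 mg/L.
5.5%/h lost → k = −ln(1 − 0.055) = 0.05657 h⁻¹.
2.836·exp(−k·t) = 0.73 → t = ln(2.836/0.73)/k = 86360 s = 23.99 h.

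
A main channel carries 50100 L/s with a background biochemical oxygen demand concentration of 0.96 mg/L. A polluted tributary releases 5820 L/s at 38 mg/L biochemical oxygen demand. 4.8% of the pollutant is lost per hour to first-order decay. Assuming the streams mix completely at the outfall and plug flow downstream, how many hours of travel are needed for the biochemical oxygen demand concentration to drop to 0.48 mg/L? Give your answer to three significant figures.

Flow-weighted average: C = (50100·0.9600 + 5820·38.00) / 55920 = 269300/55920 = 4.815 mg/L.
4.8%/h lost → k = −ln(1 − 0.048) = 0.04919 h⁻¹.
4.815·exp(−k·t) = 0.48 → t = ln(4.815/0.48)/k = 168700 s = 46.87 h.

46.9 h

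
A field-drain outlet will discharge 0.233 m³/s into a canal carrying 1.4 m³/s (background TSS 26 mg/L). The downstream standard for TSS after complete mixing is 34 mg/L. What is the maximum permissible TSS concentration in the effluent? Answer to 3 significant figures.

At the limit, (Qr·Cr + Qe·Cₑ)/(Qr + Qe) = 34:
Cₑ = (1.633·34 − 1.400·26.00) / 0.2330 = 82.07 mg/L.

82.1 mg/L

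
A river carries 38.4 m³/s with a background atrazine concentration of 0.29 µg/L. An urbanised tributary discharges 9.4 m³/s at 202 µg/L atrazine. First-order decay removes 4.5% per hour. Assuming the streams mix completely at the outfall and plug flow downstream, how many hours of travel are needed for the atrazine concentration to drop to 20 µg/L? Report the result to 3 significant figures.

After mixing, C = (38.40·0.2900 + 9.400·202.0) / 47.80 = 1910/47.80 = 39.96 µg/L.
4.5%/h lost → k = −ln(1 − 0.045) = 0.04604 h⁻¹.
39.96·exp(−k·t) = 20 → t = ln(39.96/20)/k = 54110 s = 15.03 h.

15.0 h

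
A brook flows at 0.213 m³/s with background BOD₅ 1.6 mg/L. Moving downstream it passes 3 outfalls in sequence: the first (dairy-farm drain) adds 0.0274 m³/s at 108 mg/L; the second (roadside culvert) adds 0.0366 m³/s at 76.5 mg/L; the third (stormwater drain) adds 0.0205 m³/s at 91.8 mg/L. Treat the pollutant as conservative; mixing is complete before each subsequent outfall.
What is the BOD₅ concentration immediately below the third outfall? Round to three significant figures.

26.8 mg/L

Below outfall 1: Q → 0.2404 m³/s, C = (0.2130·1.600 + 0.02740·108.0)/0.2404 = 13.73 mg/L.
Below outfall 2: Q → 0.2770 m³/s, C = (0.2404·13.73 + 0.03660·76.50)/0.2770 = 22.02 mg/L.
Below outfall 3: Q → 0.2975 m³/s, C = (0.2770·22.02 + 0.02050·91.80)/0.2975 = 26.83 mg/L.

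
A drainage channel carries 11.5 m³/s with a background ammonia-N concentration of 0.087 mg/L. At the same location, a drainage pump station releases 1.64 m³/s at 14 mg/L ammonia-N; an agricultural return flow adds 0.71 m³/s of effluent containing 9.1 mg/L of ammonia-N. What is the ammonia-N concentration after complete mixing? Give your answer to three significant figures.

Flow-weighted average: C = (11.50·0.08700 + 1.640·14.00 + 0.7100·9.100) / 13.85 = 30.42/13.85 = 2.196 mg/L.

2.20 mg/L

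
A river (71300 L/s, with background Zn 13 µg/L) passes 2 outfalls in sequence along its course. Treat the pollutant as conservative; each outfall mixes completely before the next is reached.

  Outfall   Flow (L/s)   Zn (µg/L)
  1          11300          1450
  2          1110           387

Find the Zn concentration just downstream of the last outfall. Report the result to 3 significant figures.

Below outfall 1: Q → 82600 L/s, C = (71300·13.00 + 11300·1450)/82600 = 209.6 µg/L.
Below outfall 2: Q → 83710 L/s, C = (82600·209.6 + 1110·387.0)/83710 = 211.9 µg/L.

212 µg/L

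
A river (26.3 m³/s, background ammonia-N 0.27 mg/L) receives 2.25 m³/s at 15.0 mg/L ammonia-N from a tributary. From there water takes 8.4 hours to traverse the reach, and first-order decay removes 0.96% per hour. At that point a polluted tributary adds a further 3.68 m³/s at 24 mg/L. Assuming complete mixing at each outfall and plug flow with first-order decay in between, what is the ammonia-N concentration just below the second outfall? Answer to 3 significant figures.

3.91 mg/L

Mixed concentration C = ΣQC/ΣQ = (26.30·0.2700 + 2.250·15.00) / 28.55 = 40.85/28.55 = 1.431 mg/L; combined flow 28.55 m³/s.
0.96%/h lost → k = −ln(1 − 0.0096) = 0.009646 h⁻¹.
First-order decay: C = 1.431·exp(−k·t) = 1.431·0.9222 = 1.319 mg/L.
At the second outfall, C = (28.55·1.319 + 3.680·24.00) / (28.55 + 3.680) = 3.909 mg/L.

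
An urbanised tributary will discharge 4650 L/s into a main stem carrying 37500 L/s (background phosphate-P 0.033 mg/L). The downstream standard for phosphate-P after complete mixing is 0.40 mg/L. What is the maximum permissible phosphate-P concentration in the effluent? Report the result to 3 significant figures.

At the limit, (Qr·Cr + Qe·Cₑ)/(Qr + Qe) = 0.40:
Cₑ = (42150·0.40 − 37500·0.03300) / 4650 = 3.360 mg/L.

3.36 mg/L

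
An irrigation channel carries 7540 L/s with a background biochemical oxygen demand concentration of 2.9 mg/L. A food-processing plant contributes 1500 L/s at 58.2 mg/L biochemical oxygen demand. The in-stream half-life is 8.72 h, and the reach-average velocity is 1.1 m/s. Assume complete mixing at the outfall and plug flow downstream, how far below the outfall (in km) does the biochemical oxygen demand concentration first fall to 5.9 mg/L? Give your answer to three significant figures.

Mass balance: C = (7540·2.900 + 1500·58.20) / 9040 = 109200/9040 = 12.08 mg/L.
Half-life 8.72 h → k = ln 2 / 8.72 = 0.07949 h⁻¹ = 1.908 d⁻¹.
Set 12.08·exp(−k·t) = 5.9 → t = ln(12.08/5.9)/k = 32440 s = 9.011 h.
Distance = v·t = 1.1·32440 = 35680 m = 35.68 km.

35.7 km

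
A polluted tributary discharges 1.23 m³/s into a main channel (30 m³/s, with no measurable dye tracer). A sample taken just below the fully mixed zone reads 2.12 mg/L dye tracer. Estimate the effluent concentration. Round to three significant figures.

Mass balance: 30.00·0 + 1.230·Cₑ = 31.23·2.120
→ Cₑ = (31.23·2.120 − 30.00·0) / 1.230 = 53.83 mg/L.

53.8 mg/L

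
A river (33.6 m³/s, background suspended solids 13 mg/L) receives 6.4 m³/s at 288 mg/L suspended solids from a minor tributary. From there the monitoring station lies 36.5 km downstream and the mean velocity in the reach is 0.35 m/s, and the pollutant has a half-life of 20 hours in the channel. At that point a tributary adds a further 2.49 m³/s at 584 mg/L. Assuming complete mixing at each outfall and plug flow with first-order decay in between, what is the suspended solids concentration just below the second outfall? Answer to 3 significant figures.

Mixed concentration C = ΣQC/ΣQ = (33.60·13.00 + 6.400·288.0) / 40.00 = 2280/40.00 = 57.00 mg/L; combined flow 40.00 m³/s.
Travel time t = 36.5·1000 / 0.35 = 104300 s = 28.97 h.
Half-life 20 h → k = ln 2 / 20 = 0.03466 h⁻¹ = 0.8318 d⁻¹.
After decay, C = 57.00 × e^(−kt) = 57.00 × 0.3664 = 20.89 mg/L.
At the second outfall, C = (40.00·20.89 + 2.490·584.0) / (40.00 + 2.490) = 53.89 mg/L.

53.9 mg/L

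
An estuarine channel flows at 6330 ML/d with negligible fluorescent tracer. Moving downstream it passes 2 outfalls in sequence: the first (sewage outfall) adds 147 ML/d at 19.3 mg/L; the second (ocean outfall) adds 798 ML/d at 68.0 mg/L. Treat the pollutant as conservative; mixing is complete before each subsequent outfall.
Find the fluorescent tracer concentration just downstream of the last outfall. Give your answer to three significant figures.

7.85 mg/L

Outfall 1: combined Q = 6477 ML/d; C = (6330·0 + 147.0·19.30)/6477 = 0.4380 mg/L.
Outfall 2: combined Q = 7275 ML/d; C = (6477·0.4380 + 798.0·68.00)/7275 = 7.849 mg/L.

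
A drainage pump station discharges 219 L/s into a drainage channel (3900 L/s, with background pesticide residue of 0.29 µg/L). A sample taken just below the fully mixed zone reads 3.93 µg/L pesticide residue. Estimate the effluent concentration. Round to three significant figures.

Mass balance: 3900·0.2900 + 219.0·Cₑ = 4119·3.930
→ Cₑ = (4119·3.930 − 3900·0.2900) / 219.0 = 68.75 µg/L.

68.8 µg/L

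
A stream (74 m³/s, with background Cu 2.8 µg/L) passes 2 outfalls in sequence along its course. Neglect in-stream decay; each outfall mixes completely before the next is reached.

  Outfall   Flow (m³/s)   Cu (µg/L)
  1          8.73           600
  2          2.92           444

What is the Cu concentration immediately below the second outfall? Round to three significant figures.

After outfall 1: Q = 74.00 + 8.730 = 82.73 m³/s; C = (74.00·2.800 + 8.730·600.0)/82.73 = 65.82 µg/L.
After outfall 2: Q = 82.73 + 2.920 = 85.65 m³/s; C = (82.73·65.82 + 2.920·444.0)/85.65 = 78.71 µg/L.

78.7 µg/L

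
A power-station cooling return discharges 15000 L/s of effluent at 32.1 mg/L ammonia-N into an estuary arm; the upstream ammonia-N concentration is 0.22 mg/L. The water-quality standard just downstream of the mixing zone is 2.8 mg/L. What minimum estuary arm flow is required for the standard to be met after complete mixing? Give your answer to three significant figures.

170000 L/s

Set C_mix = 2.8: (Q·0.2200 + 15000·32.10) / (Q + 15000) = 2.8
→ Q = 15000·(32.10 − 2.8)/(2.8 − 0.2200) = 170300 L/s.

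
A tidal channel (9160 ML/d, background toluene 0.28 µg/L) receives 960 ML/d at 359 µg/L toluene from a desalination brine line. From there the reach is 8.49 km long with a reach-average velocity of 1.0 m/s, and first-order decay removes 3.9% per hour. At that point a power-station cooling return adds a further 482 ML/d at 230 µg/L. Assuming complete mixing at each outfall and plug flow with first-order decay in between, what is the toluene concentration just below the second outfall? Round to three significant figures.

40.3 µg/L

Mixed concentration C = ΣQC/ΣQ = (9160·0.2800 + 960.0·359.0) / 10120 = 347200/10120 = 34.31 µg/L; combined flow 10120 ML/d.
Travel time t = 8.49·1000 / 1.0 = 8490 s = 2.358 h.
3.9%/h lost → k = −ln(1 − 0.039) = 0.03978 h⁻¹.
First-order decay: C = 34.31·exp(−k·t) = 34.31·0.9104 = 31.24 µg/L.
At the second outfall, C = (10120·31.24 + 482.0·230.0) / (10120 + 482.0) = 40.27 µg/L.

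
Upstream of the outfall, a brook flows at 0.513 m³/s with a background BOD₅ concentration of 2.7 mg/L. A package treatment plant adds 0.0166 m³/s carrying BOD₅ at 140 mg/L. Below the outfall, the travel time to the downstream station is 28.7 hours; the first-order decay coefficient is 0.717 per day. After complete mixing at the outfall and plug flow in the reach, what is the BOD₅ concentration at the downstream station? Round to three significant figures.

2.97 mg/L

Mixed concentration C = ΣQC/ΣQ = (0.5130·2.700 + 0.01660·140.0) / 0.5296 = 3.709/0.5296 = 7.004 mg/L.
First-order decay: C = 7.004·exp(−k·t) = 7.004·0.4243 = 2.971 mg/L.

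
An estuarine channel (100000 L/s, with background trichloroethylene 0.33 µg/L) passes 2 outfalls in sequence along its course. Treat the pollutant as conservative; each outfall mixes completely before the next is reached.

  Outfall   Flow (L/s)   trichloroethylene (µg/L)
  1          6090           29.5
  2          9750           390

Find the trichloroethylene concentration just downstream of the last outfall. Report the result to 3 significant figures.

34.7 µg/L

Outfall 1: combined Q = 106100 L/s; C = (100000·0.3300 + 6090·29.50)/106100 = 2.004 µg/L.
Outfall 2: combined Q = 115800 L/s; C = (106100·2.004 + 9750·390.0)/115800 = 34.66 µg/L.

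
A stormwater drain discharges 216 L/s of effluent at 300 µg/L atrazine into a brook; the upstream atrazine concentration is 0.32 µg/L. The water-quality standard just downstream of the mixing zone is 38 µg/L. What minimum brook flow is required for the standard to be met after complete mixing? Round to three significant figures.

1500 L/s

Set C_mix = 38: (Q·0.3200 + 216.0·300.0) / (Q + 216.0) = 38
→ Q = 216.0·(300.0 − 38)/(38 − 0.3200) = 1502 L/s.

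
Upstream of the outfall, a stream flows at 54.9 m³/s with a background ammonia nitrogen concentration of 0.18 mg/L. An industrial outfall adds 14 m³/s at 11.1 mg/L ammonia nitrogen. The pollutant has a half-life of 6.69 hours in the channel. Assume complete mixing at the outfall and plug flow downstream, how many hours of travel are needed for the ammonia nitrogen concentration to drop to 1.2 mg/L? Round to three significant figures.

6.69 h

Mass balance: C = (54.90·0.1800 + 14.00·11.10) / 68.90 = 165.3/68.90 = 2.399 mg/L.
Half-life 6.69 h → k = ln 2 / 6.69 = 0.1036 h⁻¹ = 2.487 d⁻¹.
2.399·exp(−k·t) = 1.2 → t = ln(2.399/1.2)/k = 24070 s = 6.685 h.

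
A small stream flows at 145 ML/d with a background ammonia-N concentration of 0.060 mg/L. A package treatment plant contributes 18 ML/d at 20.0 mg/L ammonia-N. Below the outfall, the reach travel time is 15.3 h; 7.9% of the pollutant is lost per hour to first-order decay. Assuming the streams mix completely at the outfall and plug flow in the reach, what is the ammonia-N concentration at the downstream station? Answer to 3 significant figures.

0.642 mg/L

Mixed concentration C = ΣQC/ΣQ = (145.0·0.06000 + 18.00·20.00) / 163.0 = 368.7/163.0 = 2.262 mg/L.
7.9%/h lost → k = −ln(1 − 0.079) = 0.08230 h⁻¹.
Applying C = C₀e^(−kt): 2.262 × 0.2839 = 0.6422 mg/L.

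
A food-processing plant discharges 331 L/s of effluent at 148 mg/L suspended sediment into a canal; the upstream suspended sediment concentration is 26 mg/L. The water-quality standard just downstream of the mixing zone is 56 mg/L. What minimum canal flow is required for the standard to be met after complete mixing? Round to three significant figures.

1020 L/s

Set C_mix = 56: (Q·26.00 + 331.0·148.0) / (Q + 331.0) = 56
→ Q = 331.0·(148.0 − 56)/(56 − 26.00) = 1015 L/s.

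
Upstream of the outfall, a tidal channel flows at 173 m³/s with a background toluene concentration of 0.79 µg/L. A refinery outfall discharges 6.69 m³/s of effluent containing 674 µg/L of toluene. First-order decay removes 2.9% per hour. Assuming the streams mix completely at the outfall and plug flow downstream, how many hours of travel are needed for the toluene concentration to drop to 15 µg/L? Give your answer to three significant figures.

Flow-weighted average: C = (173.0·0.7900 + 6.690·674.0) / 179.7 = 4646/179.7 = 25.85 µg/L.
2.9%/h lost → k = −ln(1 − 0.029) = 0.02943 h⁻¹.
25.85·exp(−k·t) = 15 → t = ln(25.85/15)/k = 66600 s = 18.50 h.

18.5 h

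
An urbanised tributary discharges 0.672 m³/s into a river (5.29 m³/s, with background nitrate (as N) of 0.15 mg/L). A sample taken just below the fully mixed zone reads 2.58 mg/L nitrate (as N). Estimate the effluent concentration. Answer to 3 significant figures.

21.7 mg/L

Mass balance: 5.290·0.1500 + 0.6720·Cₑ = 5.962·2.580
→ Cₑ = (5.962·2.580 − 5.290·0.1500) / 0.6720 = 21.71 mg/L.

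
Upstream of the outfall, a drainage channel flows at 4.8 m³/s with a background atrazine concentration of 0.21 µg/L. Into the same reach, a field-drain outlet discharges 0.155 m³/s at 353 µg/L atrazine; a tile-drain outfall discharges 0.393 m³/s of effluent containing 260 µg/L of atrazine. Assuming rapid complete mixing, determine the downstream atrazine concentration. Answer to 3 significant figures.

Mixed concentration C = ΣQC/ΣQ = (4.800·0.2100 + 0.1550·353.0 + 0.3930·260.0) / 5.348 = 157.9/5.348 = 29.53 µg/L.

29.5 µg/L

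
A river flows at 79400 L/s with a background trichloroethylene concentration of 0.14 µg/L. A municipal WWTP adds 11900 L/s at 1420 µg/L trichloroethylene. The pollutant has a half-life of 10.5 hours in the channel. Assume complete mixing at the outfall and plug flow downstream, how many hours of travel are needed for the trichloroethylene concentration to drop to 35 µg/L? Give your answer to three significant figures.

Mixed concentration C = ΣQC/ΣQ = (79400·0.1400 + 11900·1420) / 91300 = 16910000/91300 = 185.2 µg/L.
Half-life 10.5 h → k = ln 2 / 10.5 = 0.06601 h⁻¹ = 1.584 d⁻¹.
185.2·exp(−k·t) = 35 → t = ln(185.2/35)/k = 90860 s = 25.24 h.

25.2 h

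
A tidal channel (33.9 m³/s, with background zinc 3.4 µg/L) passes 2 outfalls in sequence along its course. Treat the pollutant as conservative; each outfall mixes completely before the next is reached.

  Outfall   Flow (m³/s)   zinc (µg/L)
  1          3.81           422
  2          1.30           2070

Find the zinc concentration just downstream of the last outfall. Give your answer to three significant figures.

Below outfall 1: Q → 37.71 m³/s, C = (33.90·3.400 + 3.810·422.0)/37.71 = 45.69 µg/L.
Below outfall 2: Q → 39.01 m³/s, C = (37.71·45.69 + 1.300·2070)/39.01 = 113.2 µg/L.

113 µg/L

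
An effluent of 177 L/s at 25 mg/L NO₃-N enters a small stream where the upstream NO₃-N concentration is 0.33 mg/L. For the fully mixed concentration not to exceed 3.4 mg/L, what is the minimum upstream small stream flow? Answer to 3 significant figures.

1250 L/s

Set C_mix = 3.4: (Q·0.3300 + 177.0·25.00) / (Q + 177.0) = 3.4
→ Q = 177.0·(25.00 − 3.4)/(3.4 − 0.3300) = 1245 L/s.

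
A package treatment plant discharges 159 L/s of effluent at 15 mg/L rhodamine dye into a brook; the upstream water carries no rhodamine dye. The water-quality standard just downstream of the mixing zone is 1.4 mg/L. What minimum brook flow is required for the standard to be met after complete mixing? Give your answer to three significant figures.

Set C_mix = 1.4: (Q·0 + 159.0·15.00) / (Q + 159.0) = 1.4
→ Q = 159.0·(15.00 − 1.4)/(1.4 − 0) = 1545 L/s.

1540 L/s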